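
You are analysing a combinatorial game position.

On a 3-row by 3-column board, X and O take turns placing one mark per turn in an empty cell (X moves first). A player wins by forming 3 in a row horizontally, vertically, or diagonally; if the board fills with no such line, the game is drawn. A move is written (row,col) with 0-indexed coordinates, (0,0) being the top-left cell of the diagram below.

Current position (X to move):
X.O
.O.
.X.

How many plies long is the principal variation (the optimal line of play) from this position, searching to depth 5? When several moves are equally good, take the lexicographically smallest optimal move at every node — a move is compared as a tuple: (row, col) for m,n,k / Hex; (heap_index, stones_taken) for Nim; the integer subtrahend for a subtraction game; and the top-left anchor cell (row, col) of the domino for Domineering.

PV length from [X.O/.O./.X.]: 3 plies

[X.O/.O./.X.] X move#1: (0,1):-1/XXO/.O./.X., (1,0):-1/X.O/XO./.X., (1,2):-1/X.O/.OX/.X., (2,0):+1/X.O/.O./XX.*, (2,2):-1/X.O/.O./.XX
[X.O/.O./XX.] O move#2: (0,1):-1/XOO/.O./XX.*, (1,0):-1/X.O/OO./XX., (1,2):-1/X.O/.OO/XX., (2,2):-1/X.O/.O./XXO
[XOO/.O./XX.] X move#3: (1,0):+1/XOO/XO./XX.*, (1,2):+1/XOO/.OX/XX., (2,2):+1/XOO/.O./XXX
[XOO/XO./XX.] end (terminal -1, O#4); searched X.O/.O./.X. to 5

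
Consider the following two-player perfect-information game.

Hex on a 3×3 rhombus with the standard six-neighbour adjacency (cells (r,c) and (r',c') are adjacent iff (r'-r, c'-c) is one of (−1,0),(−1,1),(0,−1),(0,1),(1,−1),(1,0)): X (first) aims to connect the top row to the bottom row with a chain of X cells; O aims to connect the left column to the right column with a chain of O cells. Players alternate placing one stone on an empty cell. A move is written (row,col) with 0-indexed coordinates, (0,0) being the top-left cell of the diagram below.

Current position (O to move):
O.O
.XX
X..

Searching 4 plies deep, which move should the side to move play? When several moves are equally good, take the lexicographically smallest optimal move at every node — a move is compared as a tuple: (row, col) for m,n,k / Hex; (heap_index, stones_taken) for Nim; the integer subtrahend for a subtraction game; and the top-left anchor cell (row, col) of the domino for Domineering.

O's best at [O.O/.XX/X..]: (0,1)

[O.O/.XX/X..] O move#1: (0,1):+1/OOO/.XX/X..*, (1,0):-1/O.O/OXX/X.., (2,1):-1/O.O/.XX/XO., (2,2):-1/O.O/.XX/X.O
[OOO/.XX/X..] end (terminal -1, X#2); searched O.O/.XX/X.. to 4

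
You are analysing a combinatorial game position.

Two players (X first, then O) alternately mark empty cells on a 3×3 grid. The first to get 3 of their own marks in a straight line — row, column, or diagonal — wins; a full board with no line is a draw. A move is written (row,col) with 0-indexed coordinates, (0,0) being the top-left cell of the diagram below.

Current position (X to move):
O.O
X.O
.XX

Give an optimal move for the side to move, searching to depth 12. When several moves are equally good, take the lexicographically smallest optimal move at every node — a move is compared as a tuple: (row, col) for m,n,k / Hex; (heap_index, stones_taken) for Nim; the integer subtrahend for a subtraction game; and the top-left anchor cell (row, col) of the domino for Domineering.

[O.O/X.O/.XX] X move#1: (0,1):+1/OXO/X.O/.XX*, (1,1):-1/O.O/XXO/.XX, (2,0):+1/O.O/X.O/XXX
[OXO/X.O/.XX] O move#2: (1,1):-1/OXO/XOO/.XX*, (2,0):-1/OXO/X.O/OXX
[OXO/XOO/.XX] X move#3: (2,0):+1/OXO/XOO/XXX*
[OXO/XOO/XXX] end (terminal -1, O#4); searched O.O/X.O/.XX to 12

X's best at [O.O/X.O/.XX]: (0,1)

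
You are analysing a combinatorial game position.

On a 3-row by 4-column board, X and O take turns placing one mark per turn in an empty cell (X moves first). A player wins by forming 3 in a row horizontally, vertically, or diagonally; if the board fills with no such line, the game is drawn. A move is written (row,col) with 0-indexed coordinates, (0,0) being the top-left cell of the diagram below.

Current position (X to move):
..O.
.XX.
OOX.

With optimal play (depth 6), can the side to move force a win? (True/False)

ply 1, X at ..O./.XX./OOX. | (0,0)=+1→X.O./.XX./OOX.*; (0,1)=+1→.XO./.XX./OOX.; (0,3)=+1→..OX/.XX./OOX.; (1,0)=+1→..O./XXX./OOX.; (1,3)=+1→..O./.XXX/OOX.; (2,3)=+1→..O./.XX./OOXX
ply 2: X.O./.XX./OOX. is terminal -1 (O); from ..O./.XX./OOX. depth 6

X winning at [..O./.XX./OOX.]: True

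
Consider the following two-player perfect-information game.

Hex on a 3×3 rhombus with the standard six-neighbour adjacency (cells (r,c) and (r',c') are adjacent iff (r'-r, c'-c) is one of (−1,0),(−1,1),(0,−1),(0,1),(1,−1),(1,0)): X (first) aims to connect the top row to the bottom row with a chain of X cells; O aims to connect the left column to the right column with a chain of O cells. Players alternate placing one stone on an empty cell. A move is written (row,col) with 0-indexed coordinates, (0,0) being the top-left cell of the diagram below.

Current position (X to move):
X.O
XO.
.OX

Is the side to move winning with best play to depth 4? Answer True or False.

ply 1, X at X.O/XO./.OX | (0,1)=-1→XXO/XO./.OX; (1,2)=-1→X.O/XOX/.OX; (2,0)=+1→X.O/XO./XOX*
ply 2: X.O/XO./XOX is terminal -1 (O); from X.O/XO./.OX depth 4

X winning at [X.O/XO./.OX]: True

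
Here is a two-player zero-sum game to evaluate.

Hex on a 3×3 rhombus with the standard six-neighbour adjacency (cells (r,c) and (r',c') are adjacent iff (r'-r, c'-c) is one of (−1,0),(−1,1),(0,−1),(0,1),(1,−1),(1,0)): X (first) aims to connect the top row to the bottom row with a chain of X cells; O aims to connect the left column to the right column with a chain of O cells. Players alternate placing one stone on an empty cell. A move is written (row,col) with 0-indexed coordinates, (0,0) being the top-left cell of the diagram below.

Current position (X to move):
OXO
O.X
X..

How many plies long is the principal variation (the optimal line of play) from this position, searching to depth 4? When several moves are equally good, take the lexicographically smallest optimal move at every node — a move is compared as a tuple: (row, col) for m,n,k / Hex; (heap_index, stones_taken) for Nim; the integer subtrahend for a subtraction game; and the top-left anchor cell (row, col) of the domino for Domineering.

[OXO/O.X/X..] X move#1: (1,1):+1/OXO/OXX/X..*, (2,1):-1/OXO/O.X/XX., (2,2):-1/OXO/O.X/X.X
[OXO/OXX/X..] end (terminal -1, O#2); searched OXO/O.X/X.. to 4

PV length from [OXO/O.X/X..]: 1 ply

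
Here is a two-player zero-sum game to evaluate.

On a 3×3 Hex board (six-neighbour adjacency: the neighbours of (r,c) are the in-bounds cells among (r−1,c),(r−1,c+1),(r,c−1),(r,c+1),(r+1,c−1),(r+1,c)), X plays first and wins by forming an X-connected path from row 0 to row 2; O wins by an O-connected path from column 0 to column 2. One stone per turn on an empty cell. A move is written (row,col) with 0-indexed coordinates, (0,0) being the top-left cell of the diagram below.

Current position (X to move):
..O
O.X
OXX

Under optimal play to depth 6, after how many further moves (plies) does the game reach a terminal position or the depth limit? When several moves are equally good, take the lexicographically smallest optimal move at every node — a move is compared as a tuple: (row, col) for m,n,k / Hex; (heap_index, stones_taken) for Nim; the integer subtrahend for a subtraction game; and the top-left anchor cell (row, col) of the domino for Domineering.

PV length from [..O/O.X/OXX]: 2 plies

[..O/O.X/OXX] X move#1: (0,0):-1/X.O/O.X/OXX*, (0,1):-1/.XO/O.X/OXX, (1,1):-1/..O/OXX/OXX
[X.O/O.X/OXX] O move#2: (0,1):+1/XOO/O.X/OXX*, (1,1):+1/X.O/OOX/OXX
[XOO/O.X/OXX] end (terminal -1, X#3); searched ..O/O.X/OXX to 6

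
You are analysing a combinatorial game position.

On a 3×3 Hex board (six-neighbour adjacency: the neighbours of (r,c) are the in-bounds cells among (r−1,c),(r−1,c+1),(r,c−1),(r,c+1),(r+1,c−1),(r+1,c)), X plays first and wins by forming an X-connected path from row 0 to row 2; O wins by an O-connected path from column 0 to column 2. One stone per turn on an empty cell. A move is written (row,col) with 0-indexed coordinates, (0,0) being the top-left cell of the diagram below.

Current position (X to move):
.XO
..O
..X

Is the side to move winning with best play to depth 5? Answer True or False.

ply 1, X at .XO/..O/..X | (0,0)=-1→XXO/..O/..X; (1,0)=-1→.XO/X.O/..X; (1,1)=+1→.XO/.XO/..X*; (2,0)=+1→.XO/..O/X.X; (2,1)=-1→.XO/..O/.XX
ply 2, O at .XO/.XO/..X | (0,0)=-1→OXO/.XO/..X*; (1,0)=-1→.XO/OXO/..X; (2,0)=-1→.XO/.XO/O.X; (2,1)=-1→.XO/.XO/.OX
ply 3, X at OXO/.XO/..X | (1,0)=+1→OXO/XXO/..X*; (2,0)=+1→OXO/.XO/X.X; (2,1)=+1→OXO/.XO/.XX
ply 4, O at OXO/XXO/..X | (2,0)=-1→OXO/XXO/O.X*; (2,1)=-1→OXO/XXO/.OX
ply 5, X at OXO/XXO/O.X | (2,1)=+1→OXO/XXO/OXX*
ply 6: OXO/XXO/OXX is terminal -1 (O); from .XO/..O/..X depth 5

X winning at [.XO/..O/..X]: True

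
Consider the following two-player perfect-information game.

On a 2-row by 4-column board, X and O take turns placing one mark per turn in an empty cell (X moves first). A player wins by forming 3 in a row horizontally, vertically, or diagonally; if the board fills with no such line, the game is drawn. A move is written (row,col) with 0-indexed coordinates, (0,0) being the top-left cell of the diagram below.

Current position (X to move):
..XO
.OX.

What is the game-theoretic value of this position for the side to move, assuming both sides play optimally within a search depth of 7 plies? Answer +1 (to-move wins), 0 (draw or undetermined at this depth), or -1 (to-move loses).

value(..XO/.OX., X) = 0

ply 1, X at ..XO/.OX. | (0,0)=+0→X.XO/.OX.*; (0,1)=+0→.XXO/.OX.; (1,0)=+0→..XO/XOX.; (1,3)=+0→..XO/.OXX
ply 2, O at X.XO/.OX. | (0,1)=+0→XOXO/.OX.*; (1,0)=-1→X.XO/OOX.; (1,3)=-1→X.XO/.OXO
ply 3, X at XOXO/.OX. | (1,0)=+0→XOXO/XOX.*; (1,3)=+0→XOXO/.OXX
ply 4, O at XOXO/XOX. | (1,3)=+0→XOXO/XOXO*
ply 5: XOXO/XOXO is terminal +0 (X); from ..XO/.OX. depth 7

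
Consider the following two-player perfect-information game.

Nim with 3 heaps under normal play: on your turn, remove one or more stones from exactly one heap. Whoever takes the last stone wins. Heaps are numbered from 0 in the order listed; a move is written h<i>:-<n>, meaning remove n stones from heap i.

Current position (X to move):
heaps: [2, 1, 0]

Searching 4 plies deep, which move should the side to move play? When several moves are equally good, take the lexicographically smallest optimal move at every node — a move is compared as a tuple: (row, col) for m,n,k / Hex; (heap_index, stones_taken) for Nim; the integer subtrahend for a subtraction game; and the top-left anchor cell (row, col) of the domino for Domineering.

ply 1, X at (2,1,0) | h0:-1=+1→(1,1,0)*; h0:-2=-1→(0,1,0); h1:-1=-1→(2,0,0)
ply 2, O at (1,1,0) | h0:-1=-1→(0,1,0)*; h1:-1=-1→(1,0,0)
ply 3, X at (0,1,0) | h1:-1=+1→(0,0,0)*
ply 4: (0,0,0) is terminal -1 (O); from (2,1,0) depth 4

X's best at [(2,1,0)]: h0:-1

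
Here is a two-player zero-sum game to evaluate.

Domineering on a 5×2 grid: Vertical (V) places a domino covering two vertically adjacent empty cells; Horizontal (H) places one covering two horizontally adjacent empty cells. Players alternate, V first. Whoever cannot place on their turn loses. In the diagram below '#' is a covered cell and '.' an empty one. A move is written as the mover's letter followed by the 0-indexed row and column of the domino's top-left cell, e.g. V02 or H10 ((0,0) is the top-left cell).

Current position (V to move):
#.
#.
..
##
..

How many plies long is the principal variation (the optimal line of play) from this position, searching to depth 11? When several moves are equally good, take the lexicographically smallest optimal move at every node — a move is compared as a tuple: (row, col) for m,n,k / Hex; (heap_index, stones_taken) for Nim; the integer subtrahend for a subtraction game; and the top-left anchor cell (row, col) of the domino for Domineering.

ply 1, V at #./#./../##/.. | V01=-1→##/##/../##/..*; V11=-1→#./##/.#/##/..
ply 2, H at ##/##/../##/.. | H20=+1→##/##/##/##/..*; H40=+1→##/##/../##/##
ply 3: ##/##/##/##/.. is terminal -1 (V); from #./#./../##/.. depth 11

PV length from [#./#./../##/..]: 2 plies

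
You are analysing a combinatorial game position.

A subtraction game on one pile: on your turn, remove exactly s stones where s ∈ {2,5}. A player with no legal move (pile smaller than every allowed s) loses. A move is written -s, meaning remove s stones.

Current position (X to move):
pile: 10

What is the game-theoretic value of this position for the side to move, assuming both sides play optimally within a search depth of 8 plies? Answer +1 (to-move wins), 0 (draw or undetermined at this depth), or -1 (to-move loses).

value(10, X) = +1

p1 X@[10]: -2[8]+1* -5[5]-1
p2 O@[8]: -2[6]-1* -5[3]-1
p3 X@[6]: -2[4]+1* -5[1]+1
p4 O@[4]: -2[2]-1*
p5 X@[2]: -2[0]+1*
p6 O@[0] terminal -1; root [10] d8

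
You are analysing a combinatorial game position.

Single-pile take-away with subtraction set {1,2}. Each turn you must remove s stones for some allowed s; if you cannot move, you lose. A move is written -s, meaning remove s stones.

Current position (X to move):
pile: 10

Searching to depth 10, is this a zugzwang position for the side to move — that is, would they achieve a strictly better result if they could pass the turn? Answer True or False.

ply 1, X at 10 | -1=+1→9*; -2=-1→8
ply 2, O at 9 | -1=-1→8*; -2=-1→7
ply 3, X at 8 | -1=-1→7; -2=+1→6*
ply 4, O at 6 | -1=-1→5*; -2=-1→4
ply 5, X at 5 | -1=-1→4; -2=+1→3*
ply 6, O at 3 | -1=-1→2*; -2=-1→1
ply 7, X at 2 | -1=-1→1; -2=+1→0*
ply 8: 0 is terminal -1 (O); from 10 depth 10
suppose X passes — search the same position with O to move:
pass> ply 1, O at 10 | -1=+1→9*; -2=-1→8
pass> ply 2, X at 9 | -1=-1→8*; -2=-1→7
pass> ply 3, O at 8 | -1=-1→7; -2=+1→6*
pass> ply 4, X at 6 | -1=-1→5*; -2=-1→4
pass> ply 5, O at 5 | -1=-1→4; -2=+1→3*
pass> ply 6, X at 3 | -1=-1→2*; -2=-1→1
pass> ply 7, O at 2 | -1=-1→1; -2=+1→0*
pass> ply 8: 0 is terminal -1 (X); from 10 depth 10
for X: play +1, pass -1

zugzwang(10, X) = False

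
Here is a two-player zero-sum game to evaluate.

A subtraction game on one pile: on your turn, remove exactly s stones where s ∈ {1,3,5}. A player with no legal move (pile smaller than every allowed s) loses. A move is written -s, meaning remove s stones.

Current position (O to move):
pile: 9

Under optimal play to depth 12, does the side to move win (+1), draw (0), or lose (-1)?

value(9, O) = +1

ply 1, O at 9 | -1=+1→8*; -3=+1→6; -5=+1→4
ply 2, X at 8 | -1=-1→7*; -3=-1→5; -5=-1→3
ply 3, O at 7 | -1=+1→6*; -3=+1→4; -5=+1→2
ply 4, X at 6 | -1=-1→5*; -3=-1→3; -5=-1→1
ply 5, O at 5 | -1=+1→4*; -3=+1→2; -5=+1→0
ply 6, X at 4 | -1=-1→3*; -3=-1→1
ply 7, O at 3 | -1=+1→2*; -3=+1→0
ply 8, X at 2 | -1=-1→1*
ply 9, O at 1 | -1=+1→0*
ply 10: 0 is terminal -1 (X); from 9 depth 12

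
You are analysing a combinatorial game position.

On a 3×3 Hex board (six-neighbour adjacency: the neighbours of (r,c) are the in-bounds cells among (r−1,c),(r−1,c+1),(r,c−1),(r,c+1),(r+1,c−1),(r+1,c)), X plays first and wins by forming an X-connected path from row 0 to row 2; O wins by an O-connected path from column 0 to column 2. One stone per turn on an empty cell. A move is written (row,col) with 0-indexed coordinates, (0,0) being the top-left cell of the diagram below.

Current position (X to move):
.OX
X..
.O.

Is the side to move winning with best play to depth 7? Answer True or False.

[.OX/X../.O.] X move#1: (0,0):-1/XOX/X../.O., (1,1):-1/.OX/XX./.O., (1,2):+1/.OX/X.X/.O.*, (2,0):+1/.OX/X../XO., (2,2):+1/.OX/X../.OX
[.OX/X.X/.O.] O move#2: (0,0):-1/OOX/X.X/.O.*, (1,1):-1/.OX/XOX/.O., (2,0):-1/.OX/X.X/OO., (2,2):-1/.OX/X.X/.OO
[OOX/X.X/.O.] X move#3: (1,1):+1/OOX/XXX/.O.*, (2,0):+1/OOX/X.X/XO., (2,2):+1/OOX/X.X/.OX
[OOX/XXX/.O.] O move#4: (2,0):-1/OOX/XXX/OO.*, (2,2):-1/OOX/XXX/.OO
[OOX/XXX/OO.] X move#5: (2,2):+1/OOX/XXX/OOX*
[OOX/XXX/OOX] end (terminal -1, O#6); searched .OX/X../.O. to 7

X winning at [.OX/X../.O.]: True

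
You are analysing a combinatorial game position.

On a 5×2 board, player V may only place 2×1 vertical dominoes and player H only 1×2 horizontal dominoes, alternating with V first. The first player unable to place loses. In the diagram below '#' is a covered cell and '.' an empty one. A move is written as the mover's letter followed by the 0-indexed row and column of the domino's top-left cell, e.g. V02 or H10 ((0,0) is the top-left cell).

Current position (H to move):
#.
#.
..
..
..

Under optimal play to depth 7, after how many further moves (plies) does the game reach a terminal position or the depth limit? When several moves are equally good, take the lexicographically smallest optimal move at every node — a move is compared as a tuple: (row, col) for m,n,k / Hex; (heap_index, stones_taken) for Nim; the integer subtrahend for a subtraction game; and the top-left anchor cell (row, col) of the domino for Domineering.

PV length from [#./#./../../..]: 3 plies

[#./#./../../..] H move#1: H20:-1/#./#./##/../.., H30:+1/#./#./../##/..*, H40:-1/#./#./../../##
[#./#./../##/..] V move#2: V01:-1/##/##/../##/..*, V11:-1/#./##/.#/##/..
[##/##/../##/..] H move#3: H20:+1/##/##/##/##/..*, H40:+1/##/##/../##/##
[##/##/##/##/..] end (terminal -1, V#4); searched #./#./../../.. to 7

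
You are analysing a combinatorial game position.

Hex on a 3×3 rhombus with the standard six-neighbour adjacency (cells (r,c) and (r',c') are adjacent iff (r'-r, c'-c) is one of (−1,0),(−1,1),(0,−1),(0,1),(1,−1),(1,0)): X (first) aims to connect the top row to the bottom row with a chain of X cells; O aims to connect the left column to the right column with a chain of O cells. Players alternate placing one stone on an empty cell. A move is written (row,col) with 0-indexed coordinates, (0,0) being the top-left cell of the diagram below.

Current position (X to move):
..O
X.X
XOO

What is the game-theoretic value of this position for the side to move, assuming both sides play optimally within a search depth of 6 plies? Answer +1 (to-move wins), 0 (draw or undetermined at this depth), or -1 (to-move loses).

ply 1, X at ..O/X.X/XOO | (0,0)=+1→X.O/X.X/XOO*; (0,1)=+1→.XO/X.X/XOO; (1,1)=+1→..O/XXX/XOO
ply 2: X.O/X.X/XOO is terminal -1 (O); from ..O/X.X/XOO depth 6

value(..O/X.X/XOO, X) = +1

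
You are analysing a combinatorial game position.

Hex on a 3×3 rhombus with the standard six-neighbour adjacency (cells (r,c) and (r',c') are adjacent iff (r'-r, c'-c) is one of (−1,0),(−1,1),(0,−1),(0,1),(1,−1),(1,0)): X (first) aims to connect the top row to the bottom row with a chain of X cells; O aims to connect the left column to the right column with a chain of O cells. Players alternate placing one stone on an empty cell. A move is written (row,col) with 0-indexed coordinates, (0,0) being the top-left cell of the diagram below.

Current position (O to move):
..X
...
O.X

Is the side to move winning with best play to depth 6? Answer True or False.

ply 1, O at ..X/.../O.X | (0,0)=-1→O.X/.../O.X; (0,1)=-1→.OX/.../O.X; (1,0)=-1→..X/O../O.X; (1,1)=-1→..X/.O./O.X; (1,2)=+1→..X/..O/O.X*; (2,1)=-1→..X/.../OOX
ply 2, X at ..X/..O/O.X | (0,0)=-1→X.X/..O/O.X*; (0,1)=-1→.XX/..O/O.X; (1,0)=-1→..X/X.O/O.X; (1,1)=-1→..X/.XO/O.X; (2,1)=-1→..X/..O/OXX
ply 3, O at X.X/..O/O.X | (0,1)=+1→XOX/..O/O.X*; (1,0)=+1→X.X/O.O/O.X; (1,1)=+1→X.X/.OO/O.X; (2,1)=+1→X.X/..O/OOX
ply 4, X at XOX/..O/O.X | (1,0)=-1→XOX/X.O/O.X*; (1,1)=-1→XOX/.XO/O.X; (2,1)=-1→XOX/..O/OXX
ply 5, O at XOX/X.O/O.X | (1,1)=+1→XOX/XOO/O.X*; (2,1)=+1→XOX/X.O/OOX
ply 6: XOX/XOO/O.X is terminal -1 (X); from ..X/.../O.X depth 6

O winning at [..X/.../O.X]: True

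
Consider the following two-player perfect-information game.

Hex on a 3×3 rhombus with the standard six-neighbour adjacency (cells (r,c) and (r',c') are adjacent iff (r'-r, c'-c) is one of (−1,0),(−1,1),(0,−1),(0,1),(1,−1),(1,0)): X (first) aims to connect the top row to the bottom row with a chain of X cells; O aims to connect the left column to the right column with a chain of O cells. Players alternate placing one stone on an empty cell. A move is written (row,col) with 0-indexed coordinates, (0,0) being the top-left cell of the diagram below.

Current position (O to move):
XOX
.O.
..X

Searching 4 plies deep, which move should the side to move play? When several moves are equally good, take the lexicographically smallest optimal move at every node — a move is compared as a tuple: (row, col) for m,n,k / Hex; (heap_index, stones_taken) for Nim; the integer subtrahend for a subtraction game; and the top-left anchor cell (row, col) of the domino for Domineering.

O's best at [XOX/.O./..X]: (1,2)

ply 1, O at XOX/.O./..X | (1,0)=-1→XOX/OO./..X; (1,2)=+1→XOX/.OO/..X*; (2,0)=-1→XOX/.O./O.X; (2,1)=-1→XOX/.O./.OX
ply 2, X at XOX/.OO/..X | (1,0)=-1→XOX/XOO/..X*; (2,0)=-1→XOX/.OO/X.X; (2,1)=-1→XOX/.OO/.XX
ply 3, O at XOX/XOO/..X | (2,0)=+1→XOX/XOO/O.X*; (2,1)=-1→XOX/XOO/.OX
ply 4: XOX/XOO/O.X is terminal -1 (X); from XOX/.O./..X depth 4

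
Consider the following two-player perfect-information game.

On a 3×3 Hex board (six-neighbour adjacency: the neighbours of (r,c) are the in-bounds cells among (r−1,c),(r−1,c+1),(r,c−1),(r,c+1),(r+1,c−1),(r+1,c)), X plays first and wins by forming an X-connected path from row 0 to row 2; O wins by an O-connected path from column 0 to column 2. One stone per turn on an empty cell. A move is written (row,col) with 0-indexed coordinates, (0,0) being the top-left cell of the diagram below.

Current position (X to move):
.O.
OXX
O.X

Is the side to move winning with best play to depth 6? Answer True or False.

X winning at [.O./OXX/O.X]: True

ply 1, X at .O./OXX/O.X | (0,0)=-1→XO./OXX/O.X; (0,2)=+1→.OX/OXX/O.X*; (2,1)=-1→.O./OXX/OXX
ply 2: .OX/OXX/O.X is terminal -1 (O); from .O./OXX/O.X depth 6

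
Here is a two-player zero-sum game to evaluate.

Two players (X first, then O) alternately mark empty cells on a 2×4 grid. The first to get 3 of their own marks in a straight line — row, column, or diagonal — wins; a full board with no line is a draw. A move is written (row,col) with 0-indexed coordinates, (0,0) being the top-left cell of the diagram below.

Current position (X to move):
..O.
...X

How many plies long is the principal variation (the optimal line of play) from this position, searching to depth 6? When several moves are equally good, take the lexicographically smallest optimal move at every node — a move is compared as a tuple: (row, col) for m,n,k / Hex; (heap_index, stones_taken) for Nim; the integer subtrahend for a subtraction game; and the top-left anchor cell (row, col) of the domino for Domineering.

PV length from [..O./...X]: 6 plies

[..O./...X] X move#1: (0,0):+0/X.O./...X*, (0,1):+0/.XO./...X, (0,3):+0/..OX/...X, (1,0):-1/..O./X..X, (1,1):+0/..O./.X.X, (1,2):+0/..O./..XX
[X.O./...X] O move#2: (0,1):+0/XOO./...X*, (0,3):+0/X.OO/...X, (1,0):+0/X.O./O..X, (1,1):+0/X.O./.O.X, (1,2):+0/X.O./..OX
[XOO./...X] X move#3: (0,3):+0/XOOX/...X*, (1,0):-1/XOO./X..X, (1,1):-1/XOO./.X.X, (1,2):-1/XOO./..XX
[XOOX/...X] O move#4: (1,0):+0/XOOX/O..X*, (1,1):+0/XOOX/.O.X, (1,2):+0/XOOX/..OX
[XOOX/O..X] X move#5: (1,1):+0/XOOX/OX.X*, (1,2):+0/XOOX/O.XX
[XOOX/OX.X] O move#6: (1,2):+0/XOOX/OXOX*
[XOOX/OXOX] end (terminal +0, X#7); searched ..O./...X to 6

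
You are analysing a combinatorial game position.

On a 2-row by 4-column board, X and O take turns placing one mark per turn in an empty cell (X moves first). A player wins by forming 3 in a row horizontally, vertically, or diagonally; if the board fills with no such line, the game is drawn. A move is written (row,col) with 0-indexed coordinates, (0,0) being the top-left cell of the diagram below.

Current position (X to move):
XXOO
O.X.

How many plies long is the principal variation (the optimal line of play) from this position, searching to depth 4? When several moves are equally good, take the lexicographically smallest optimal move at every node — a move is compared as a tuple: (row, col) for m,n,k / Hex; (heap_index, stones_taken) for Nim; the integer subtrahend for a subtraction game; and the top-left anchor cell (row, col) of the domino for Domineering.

PV length from [XXOO/O.X.]: 2 plies

p1 X@[XXOO/O.X.]: (1,1)[XXOO/OXX.]+0* (1,3)[XXOO/O.XX]+0
p2 O@[XXOO/OXX.]: (1,3)[XXOO/OXXO]+0*
p3 X@[XXOO/OXXO] terminal +0; root [XXOO/O.X.] d4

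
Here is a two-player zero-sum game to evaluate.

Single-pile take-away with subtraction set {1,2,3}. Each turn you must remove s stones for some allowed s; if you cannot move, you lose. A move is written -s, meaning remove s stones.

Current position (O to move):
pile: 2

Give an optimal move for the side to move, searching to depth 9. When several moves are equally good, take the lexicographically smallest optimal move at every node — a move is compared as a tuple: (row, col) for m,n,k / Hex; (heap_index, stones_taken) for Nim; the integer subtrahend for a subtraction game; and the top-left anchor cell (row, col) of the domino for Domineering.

ply 1, O at 2 | -1=-1→1; -2=+1→0*
ply 2: 0 is terminal -1 (X); from 2 depth 9

O's best at [2]: -2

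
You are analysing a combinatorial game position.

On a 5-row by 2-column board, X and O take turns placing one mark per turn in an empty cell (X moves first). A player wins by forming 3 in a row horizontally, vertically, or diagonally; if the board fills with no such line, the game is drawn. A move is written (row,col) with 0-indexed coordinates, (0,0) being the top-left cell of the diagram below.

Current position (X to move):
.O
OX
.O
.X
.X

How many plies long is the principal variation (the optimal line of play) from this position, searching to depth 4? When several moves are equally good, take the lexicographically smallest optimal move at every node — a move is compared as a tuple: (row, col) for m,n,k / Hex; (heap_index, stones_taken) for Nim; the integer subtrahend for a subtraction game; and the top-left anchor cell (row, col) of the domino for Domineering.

ply 1, X at .O/OX/.O/.X/.X | (0,0)=+0→XO/OX/.O/.X/.X*; (2,0)=+0→.O/OX/XO/.X/.X; (3,0)=+0→.O/OX/.O/XX/.X; (4,0)=-1→.O/OX/.O/.X/XX
ply 2, O at XO/OX/.O/.X/.X | (2,0)=+0→XO/OX/OO/.X/.X*; (3,0)=+0→XO/OX/.O/OX/.X; (4,0)=+0→XO/OX/.O/.X/OX
ply 3, X at XO/OX/OO/.X/.X | (3,0)=+0→XO/OX/OO/XX/.X*; (4,0)=-1→XO/OX/OO/.X/XX
ply 4, O at XO/OX/OO/XX/.X | (4,0)=+0→XO/OX/OO/XX/OX*
ply 5: XO/OX/OO/XX/OX is terminal +0 (X); from .O/OX/.O/.X/.X depth 4

PV length from [.O/OX/.O/.X/.X]: 4 plies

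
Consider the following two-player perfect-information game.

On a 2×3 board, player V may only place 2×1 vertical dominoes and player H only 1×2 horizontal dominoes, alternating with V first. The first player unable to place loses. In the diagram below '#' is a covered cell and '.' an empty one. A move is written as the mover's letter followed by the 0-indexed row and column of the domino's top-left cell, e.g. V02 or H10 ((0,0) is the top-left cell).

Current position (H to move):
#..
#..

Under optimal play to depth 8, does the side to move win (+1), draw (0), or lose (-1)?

value(#../#.., H) = +1

[#../#..] H move#1: H01:+1/###/#..*, H11:+1/#../###
[###/#..] end (terminal -1, V#2); searched #../#.. to 8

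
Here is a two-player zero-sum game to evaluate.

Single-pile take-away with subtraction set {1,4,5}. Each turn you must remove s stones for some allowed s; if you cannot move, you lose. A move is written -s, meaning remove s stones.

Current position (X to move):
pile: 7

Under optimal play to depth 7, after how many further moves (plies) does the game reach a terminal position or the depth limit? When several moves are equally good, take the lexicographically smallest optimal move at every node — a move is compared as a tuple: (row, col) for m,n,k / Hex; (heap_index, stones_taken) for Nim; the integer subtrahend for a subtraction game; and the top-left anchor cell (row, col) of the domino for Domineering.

PV length from [7]: 3 plies

p1 X@[7]: -1[6]-1 -4[3]-1 -5[2]+1*
p2 O@[2]: -1[1]-1*
p3 X@[1]: -1[0]+1*
p4 O@[0] terminal -1; root [7] d7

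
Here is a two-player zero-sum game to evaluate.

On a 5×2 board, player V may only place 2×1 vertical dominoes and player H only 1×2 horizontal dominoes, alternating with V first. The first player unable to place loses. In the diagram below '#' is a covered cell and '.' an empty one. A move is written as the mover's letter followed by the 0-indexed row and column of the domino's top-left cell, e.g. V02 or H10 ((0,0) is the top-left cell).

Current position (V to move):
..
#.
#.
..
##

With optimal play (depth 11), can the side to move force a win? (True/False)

[../#./#./../##] V move#1: V01:-1/.#/##/#./../##*, V11:-1/../##/##/../##, V21:-1/../#./##/.#/##
[.#/##/#./../##] H move#2: H30:+1/.#/##/#./##/##*
[.#/##/#./##/##] end (terminal -1, V#3); searched ../#./#./../## to 11

V winning at [../#./#./../##]: False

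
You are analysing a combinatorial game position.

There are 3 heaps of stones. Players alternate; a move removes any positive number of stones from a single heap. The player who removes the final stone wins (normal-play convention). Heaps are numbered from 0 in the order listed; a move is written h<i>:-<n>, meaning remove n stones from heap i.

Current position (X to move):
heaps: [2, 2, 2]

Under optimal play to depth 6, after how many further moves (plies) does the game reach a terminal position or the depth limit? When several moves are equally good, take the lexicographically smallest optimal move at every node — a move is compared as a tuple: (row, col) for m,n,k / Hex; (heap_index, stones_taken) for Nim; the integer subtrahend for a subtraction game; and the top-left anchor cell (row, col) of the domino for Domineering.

[(2,2,2)] X move#1: h0:-1:-1/(1,2,2), h0:-2:+1/(0,2,2)*, h1:-1:-1/(2,1,2), h1:-2:+1/(2,0,2), h2:-1:-1/(2,2,1), h2:-2:+1/(2,2,0)
[(0,2,2)] O move#2: h1:-1:-1/(0,1,2)*, h1:-2:-1/(0,0,2), h2:-1:-1/(0,2,1), h2:-2:-1/(0,2,0)
[(0,1,2)] X move#3: h1:-1:-1/(0,0,2), h2:-1:+1/(0,1,1)*, h2:-2:-1/(0,1,0)
[(0,1,1)] O move#4: h1:-1:-1/(0,0,1)*, h2:-1:-1/(0,1,0)
[(0,0,1)] X move#5: h2:-1:+1/(0,0,0)*
[(0,0,0)] end (terminal -1, O#6); searched (2,2,2) to 6

PV length from [(2,2,2)]: 5 plies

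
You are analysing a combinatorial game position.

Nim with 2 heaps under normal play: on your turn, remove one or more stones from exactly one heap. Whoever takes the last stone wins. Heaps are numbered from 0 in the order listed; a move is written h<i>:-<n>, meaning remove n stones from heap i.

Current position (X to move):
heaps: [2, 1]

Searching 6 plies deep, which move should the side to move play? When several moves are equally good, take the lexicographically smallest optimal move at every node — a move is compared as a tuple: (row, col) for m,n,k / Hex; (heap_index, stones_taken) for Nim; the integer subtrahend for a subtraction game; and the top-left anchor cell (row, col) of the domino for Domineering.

X's best at [(2,1)]: h0:-1

[(2,1)] X move#1: h0:-1:+1/(1,1)*, h0:-2:-1/(0,1), h1:-1:-1/(2,0)
[(1,1)] O move#2: h0:-1:-1/(0,1)*, h1:-1:-1/(1,0)
[(0,1)] X move#3: h1:-1:+1/(0,0)*
[(0,0)] end (terminal -1, O#4); searched (2,1) to 6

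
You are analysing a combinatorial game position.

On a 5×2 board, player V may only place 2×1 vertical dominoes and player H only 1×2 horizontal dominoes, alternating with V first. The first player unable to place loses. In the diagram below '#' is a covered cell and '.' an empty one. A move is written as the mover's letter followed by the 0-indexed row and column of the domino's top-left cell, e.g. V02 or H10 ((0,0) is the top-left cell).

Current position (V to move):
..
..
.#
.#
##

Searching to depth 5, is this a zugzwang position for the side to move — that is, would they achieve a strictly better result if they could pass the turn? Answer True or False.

p1 V@[../../.#/.#/##]: V00[#./#./.#/.#/##]+1* V01[.#/.#/.#/.#/##]+1 V10[../#./##/.#/##]-1 V20[../../##/##/##]-1
p2 H@[#./#./.#/.#/##] terminal -1; root [../../.#/.#/##] d5
pass branch (H moves first from the same position):
  | p1 H@[../../.#/.#/##]: H00[##/../.#/.#/##]-1 H10[../##/.#/.#/##]+1*
  | p2 V@[../##/.#/.#/##]: V20[../##/##/##/##]-1*
  | p3 H@[../##/##/##/##]: H00[##/##/##/##/##]+1*
  | p4 V@[##/##/##/##/##] terminal -1; root [../../.#/.#/##] d5
V moving scores +1; V passing scores -1

zugzwang(../../.#/.#/##, V) = False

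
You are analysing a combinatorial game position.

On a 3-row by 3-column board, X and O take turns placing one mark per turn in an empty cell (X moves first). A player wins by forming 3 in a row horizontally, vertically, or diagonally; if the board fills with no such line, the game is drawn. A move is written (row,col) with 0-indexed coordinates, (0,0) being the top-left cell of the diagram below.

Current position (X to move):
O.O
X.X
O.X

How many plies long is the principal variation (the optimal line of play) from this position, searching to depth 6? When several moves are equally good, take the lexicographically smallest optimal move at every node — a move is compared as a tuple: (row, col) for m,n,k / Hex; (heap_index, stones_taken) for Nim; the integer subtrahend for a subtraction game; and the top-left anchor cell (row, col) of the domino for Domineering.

PV length from [O.O/X.X/O.X]: 1 ply

[O.O/X.X/O.X] X move#1: (0,1):-1/OXO/X.X/O.X, (1,1):+1/O.O/XXX/O.X*, (2,1):-1/O.O/X.X/OXX
[O.O/XXX/O.X] end (terminal -1, O#2); searched O.O/X.X/O.X to 6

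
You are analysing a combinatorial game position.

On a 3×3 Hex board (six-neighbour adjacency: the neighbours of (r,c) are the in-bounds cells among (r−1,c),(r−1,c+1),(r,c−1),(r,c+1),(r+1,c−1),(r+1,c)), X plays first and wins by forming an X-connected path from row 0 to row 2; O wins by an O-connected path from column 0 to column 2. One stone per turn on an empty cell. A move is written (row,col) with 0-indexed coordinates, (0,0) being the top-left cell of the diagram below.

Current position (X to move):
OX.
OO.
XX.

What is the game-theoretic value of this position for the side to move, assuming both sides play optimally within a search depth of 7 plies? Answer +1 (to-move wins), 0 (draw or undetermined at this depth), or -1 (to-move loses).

value(OX./OO./XX., X) = -1

p1 X@[OX./OO./XX.]: (0,2)[OXX/OO./XX.]-1* (1,2)[OX./OOX/XX.]-1 (2,2)[OX./OO./XXX]-1
p2 O@[OXX/OO./XX.]: (1,2)[OXX/OOO/XX.]+1* (2,2)[OXX/OO./XXO]-1
p3 X@[OXX/OOO/XX.] terminal -1; root [OX./OO./XX.] d7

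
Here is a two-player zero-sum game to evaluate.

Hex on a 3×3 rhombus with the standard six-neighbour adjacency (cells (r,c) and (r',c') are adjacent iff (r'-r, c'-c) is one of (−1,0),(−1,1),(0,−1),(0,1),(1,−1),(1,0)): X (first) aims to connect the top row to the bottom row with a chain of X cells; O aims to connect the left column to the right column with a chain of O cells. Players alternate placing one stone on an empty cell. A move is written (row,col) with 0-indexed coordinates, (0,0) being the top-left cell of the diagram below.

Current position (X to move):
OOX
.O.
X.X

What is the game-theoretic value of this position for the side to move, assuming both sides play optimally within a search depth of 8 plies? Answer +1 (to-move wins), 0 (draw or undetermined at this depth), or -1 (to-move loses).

value(OOX/.O./X.X, X) = +1

p1 X@[OOX/.O./X.X]: (1,0)[OOX/XO./X.X]-1 (1,2)[OOX/.OX/X.X]+1* (2,1)[OOX/.O./XXX]-1
p2 O@[OOX/.OX/X.X] terminal -1; root [OOX/.O./X.X] d8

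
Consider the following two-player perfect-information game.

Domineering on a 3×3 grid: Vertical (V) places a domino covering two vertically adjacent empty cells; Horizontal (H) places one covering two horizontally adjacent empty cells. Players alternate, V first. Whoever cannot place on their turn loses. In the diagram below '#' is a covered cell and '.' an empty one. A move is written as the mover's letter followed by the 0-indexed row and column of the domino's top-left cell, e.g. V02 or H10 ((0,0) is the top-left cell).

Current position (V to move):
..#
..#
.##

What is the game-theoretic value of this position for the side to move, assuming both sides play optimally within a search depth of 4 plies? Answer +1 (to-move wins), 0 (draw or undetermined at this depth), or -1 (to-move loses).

p1 V@[..#/..#/.##]: V00[#.#/#.#/.##]+1* V01[.##/.##/.##]+1 V10[..#/#.#/###]-1
p2 H@[#.#/#.#/.##] terminal -1; root [..#/..#/.##] d4

value(..#/..#/.##, V) = +1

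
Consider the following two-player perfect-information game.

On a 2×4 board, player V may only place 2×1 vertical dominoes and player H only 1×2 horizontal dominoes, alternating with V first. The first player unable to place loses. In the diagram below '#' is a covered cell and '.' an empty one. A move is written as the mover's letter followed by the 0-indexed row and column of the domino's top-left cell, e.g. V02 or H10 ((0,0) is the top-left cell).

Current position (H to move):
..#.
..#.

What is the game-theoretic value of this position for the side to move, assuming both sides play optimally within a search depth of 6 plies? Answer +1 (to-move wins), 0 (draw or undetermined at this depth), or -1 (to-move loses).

p1 H@[..#./..#.]: H00[###./..#.]+1* H10[..#./###.]+1
p2 V@[###./..#.]: V03[####/..##]-1*
p3 H@[####/..##]: H10[####/####]+1*
p4 V@[####/####] terminal -1; root [..#./..#.] d6

value(..#./..#., H) = +1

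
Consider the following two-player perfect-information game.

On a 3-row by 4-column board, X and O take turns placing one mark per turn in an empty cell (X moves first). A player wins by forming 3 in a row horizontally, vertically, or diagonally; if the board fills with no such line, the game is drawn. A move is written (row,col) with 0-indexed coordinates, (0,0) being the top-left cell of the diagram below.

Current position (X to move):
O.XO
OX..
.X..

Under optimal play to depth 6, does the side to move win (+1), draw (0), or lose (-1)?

value(O.XO/OX../.X.., X) = +1

[O.XO/OX../.X..] X move#1: (0,1):+1/OXXO/OX../.X..*, (1,2):-1/O.XO/OXX./.X.., (1,3):-1/O.XO/OX.X/.X.., (2,0):+1/O.XO/OX../XX.., (2,2):-1/O.XO/OX../.XX., (2,3):-1/O.XO/OX../.X.X
[OXXO/OX../.X..] end (terminal -1, O#2); searched O.XO/OX../.X.. to 6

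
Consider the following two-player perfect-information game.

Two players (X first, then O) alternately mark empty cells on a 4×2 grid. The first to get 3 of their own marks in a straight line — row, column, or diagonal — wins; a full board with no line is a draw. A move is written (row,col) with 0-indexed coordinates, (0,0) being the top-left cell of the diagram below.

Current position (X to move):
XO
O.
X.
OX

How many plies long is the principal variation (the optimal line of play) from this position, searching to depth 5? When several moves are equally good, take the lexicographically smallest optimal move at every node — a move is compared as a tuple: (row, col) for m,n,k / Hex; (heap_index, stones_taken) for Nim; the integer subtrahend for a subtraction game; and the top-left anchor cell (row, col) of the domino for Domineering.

PV length from [XO/O./X./OX]: 2 plies

[XO/O./X./OX] X move#1: (1,1):+0/XO/OX/X./OX*, (2,1):+0/XO/O./XX/OX
[XO/OX/X./OX] O move#2: (2,1):+0/XO/OX/XO/OX*
[XO/OX/XO/OX] end (terminal +0, X#3); searched XO/O./X./OX to 5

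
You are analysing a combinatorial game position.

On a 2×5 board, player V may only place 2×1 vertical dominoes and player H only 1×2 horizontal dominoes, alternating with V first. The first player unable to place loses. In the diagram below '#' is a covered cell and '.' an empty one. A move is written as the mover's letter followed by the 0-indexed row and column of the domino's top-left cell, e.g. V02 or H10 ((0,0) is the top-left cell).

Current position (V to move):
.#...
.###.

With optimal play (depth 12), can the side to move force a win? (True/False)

V winning at [.#.../.###.]: True

[.#.../.###.] V move#1: V00:-1/##.../####., V04:+1/.#..#/.####*
[.#..#/.####] H move#2: H02:-1/.####/.####*
[.####/.####] V move#3: V00:+1/#####/#####*
[#####/#####] end (terminal -1, H#4); searched .#.../.###. to 12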